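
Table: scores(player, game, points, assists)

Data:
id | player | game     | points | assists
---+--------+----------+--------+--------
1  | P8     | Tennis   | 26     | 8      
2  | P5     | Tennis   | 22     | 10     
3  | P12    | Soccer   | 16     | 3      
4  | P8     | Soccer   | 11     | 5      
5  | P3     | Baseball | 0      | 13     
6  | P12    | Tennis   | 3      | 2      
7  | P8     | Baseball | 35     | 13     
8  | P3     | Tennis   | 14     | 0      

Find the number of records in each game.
SELECT game, COUNT(*) as count
FROM scores
GROUP BY game

Result:
  Baseball: 2
  Soccer: 2
  Tennis: 4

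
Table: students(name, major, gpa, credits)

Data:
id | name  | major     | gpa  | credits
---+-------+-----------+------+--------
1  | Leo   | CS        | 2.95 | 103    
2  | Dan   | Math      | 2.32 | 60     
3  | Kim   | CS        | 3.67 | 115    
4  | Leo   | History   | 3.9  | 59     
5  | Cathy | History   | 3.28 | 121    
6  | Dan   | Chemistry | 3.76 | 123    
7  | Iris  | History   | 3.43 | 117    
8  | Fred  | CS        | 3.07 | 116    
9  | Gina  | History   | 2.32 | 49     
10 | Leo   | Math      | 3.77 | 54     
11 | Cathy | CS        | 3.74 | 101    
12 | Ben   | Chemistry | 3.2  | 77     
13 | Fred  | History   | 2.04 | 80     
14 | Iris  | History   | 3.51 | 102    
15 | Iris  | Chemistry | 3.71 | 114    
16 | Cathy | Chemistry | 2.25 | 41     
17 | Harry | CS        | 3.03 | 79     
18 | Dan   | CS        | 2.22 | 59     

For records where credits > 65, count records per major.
SELECT major, COUNT(*)
FROM students
WHERE credits > 65
GROUP BY major

Note: WHERE filters rows before grouping.

Result:
  CS: 5
  Chemistry: 3
  History: 4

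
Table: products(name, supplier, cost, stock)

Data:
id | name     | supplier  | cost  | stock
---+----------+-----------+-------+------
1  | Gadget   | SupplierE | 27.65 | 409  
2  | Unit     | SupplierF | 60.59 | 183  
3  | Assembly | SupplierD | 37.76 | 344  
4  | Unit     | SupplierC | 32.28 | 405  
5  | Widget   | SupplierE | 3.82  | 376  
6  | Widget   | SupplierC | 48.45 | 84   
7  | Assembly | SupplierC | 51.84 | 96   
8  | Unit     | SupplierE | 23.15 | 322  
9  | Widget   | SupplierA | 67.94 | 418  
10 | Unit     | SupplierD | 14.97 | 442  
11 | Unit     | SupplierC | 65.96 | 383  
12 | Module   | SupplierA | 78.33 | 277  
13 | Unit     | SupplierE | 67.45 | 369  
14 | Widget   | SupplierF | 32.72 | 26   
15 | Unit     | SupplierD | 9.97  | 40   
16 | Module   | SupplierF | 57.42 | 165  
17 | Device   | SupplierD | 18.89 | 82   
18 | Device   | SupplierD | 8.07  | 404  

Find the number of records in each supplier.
SELECT supplier, COUNT(*) as count
FROM products
GROUP BY supplier

Result:
  SupplierA: 2
  SupplierC: 4
  SupplierD: 5
  SupplierE: 4
  SupplierF: 3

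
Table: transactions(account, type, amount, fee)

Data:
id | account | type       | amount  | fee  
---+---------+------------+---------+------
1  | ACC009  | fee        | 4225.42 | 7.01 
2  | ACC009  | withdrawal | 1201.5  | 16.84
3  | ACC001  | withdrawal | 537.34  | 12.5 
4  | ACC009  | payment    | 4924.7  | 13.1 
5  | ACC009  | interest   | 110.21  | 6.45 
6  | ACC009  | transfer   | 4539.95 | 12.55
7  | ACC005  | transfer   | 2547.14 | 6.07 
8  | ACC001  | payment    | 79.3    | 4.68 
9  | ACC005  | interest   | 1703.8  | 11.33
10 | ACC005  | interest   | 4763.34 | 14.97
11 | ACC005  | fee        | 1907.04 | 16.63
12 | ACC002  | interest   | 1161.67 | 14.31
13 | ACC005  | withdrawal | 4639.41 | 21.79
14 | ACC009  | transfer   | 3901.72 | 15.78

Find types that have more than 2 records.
SELECT type, COUNT(*) as cnt
FROM transactions
GROUP BY type
HAVING COUNT(*) > 2

Result:
  interest: 4
  transfer: 3
  withdrawal: 3

Note: HAVING filters groups after aggregation, WHERE filters rows before.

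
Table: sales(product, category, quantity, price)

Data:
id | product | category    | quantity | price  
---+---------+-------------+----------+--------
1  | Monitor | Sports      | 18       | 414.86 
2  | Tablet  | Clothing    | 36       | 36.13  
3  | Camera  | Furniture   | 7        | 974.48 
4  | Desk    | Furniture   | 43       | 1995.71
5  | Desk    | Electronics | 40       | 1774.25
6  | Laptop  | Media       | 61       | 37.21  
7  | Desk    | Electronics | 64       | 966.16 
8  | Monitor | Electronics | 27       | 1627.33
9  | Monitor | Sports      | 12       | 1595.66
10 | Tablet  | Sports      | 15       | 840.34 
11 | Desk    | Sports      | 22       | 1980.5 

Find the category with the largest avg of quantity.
SELECT category, AVG(quantity) as val
FROM sales
GROUP BY category
ORDER BY val DESC
LIMIT 1

Result: Media with avg(quantity) = 61.00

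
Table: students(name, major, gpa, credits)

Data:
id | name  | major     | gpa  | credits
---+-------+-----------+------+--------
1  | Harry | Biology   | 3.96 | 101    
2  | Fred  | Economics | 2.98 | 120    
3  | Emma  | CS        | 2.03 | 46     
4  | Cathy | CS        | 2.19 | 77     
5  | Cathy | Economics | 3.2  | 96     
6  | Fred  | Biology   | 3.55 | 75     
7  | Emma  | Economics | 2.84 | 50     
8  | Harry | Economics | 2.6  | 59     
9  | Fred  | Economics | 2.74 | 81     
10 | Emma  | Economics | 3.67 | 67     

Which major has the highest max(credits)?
SELECT major, MAX(credits) as val
FROM students
GROUP BY major
ORDER BY val DESC
LIMIT 1

Result: Economics with max(credits) = 120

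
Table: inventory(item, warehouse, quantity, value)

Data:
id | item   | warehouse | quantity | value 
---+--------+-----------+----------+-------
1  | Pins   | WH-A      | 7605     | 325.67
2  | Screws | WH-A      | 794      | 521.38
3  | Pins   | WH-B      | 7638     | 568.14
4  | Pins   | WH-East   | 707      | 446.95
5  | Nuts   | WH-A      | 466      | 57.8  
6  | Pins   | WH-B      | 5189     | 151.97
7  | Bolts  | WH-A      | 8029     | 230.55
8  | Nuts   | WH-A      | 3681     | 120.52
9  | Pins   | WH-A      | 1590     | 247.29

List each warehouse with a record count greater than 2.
SELECT warehouse, COUNT(*) as cnt
FROM inventory
GROUP BY warehouse
HAVING COUNT(*) > 2

Result:
  WH-A: 6

Note: HAVING filters groups after aggregation, WHERE filters rows before.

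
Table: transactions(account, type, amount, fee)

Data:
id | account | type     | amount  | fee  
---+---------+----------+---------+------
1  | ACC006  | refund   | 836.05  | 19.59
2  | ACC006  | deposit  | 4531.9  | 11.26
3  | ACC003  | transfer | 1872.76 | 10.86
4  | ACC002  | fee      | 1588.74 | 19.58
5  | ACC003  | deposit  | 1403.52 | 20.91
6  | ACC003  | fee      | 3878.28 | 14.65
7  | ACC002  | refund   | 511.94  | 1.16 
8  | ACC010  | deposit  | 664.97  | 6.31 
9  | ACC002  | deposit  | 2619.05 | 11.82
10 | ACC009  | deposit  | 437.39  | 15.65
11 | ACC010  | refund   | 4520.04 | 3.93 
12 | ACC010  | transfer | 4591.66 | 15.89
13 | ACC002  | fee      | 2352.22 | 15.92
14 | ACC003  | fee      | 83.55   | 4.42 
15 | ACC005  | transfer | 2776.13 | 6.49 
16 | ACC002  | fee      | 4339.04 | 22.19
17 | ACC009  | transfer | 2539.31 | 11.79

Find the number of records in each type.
SELECT type, COUNT(*) as count
FROM transactions
GROUP BY type

Result:
  deposit: 5
  fee: 5
  refund: 3
  transfer: 4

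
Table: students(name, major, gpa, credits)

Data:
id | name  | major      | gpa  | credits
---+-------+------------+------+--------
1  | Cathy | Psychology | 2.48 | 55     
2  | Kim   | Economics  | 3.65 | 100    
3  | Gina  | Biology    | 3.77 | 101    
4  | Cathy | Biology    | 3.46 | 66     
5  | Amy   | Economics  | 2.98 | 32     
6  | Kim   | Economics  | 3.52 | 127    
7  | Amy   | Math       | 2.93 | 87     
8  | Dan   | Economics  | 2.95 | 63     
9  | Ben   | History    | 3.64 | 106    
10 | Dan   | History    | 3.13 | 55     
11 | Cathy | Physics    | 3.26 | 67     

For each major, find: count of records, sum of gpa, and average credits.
SELECT major,
       COUNT(*) as cnt,
       SUM(gpa) as total_gpa,
       AVG(credits) as avg_credits
FROM students
GROUP BY major

Result:
  Biology: 2 records, 7.23 total gpa, 83.50 avg credits
  Economics: 4 records, 13.10 total gpa, 80.50 avg credits
  History: 2 records, 6.77 total gpa, 80.50 avg credits
  Math: 1 records, 2.93 total gpa, 87.00 avg credits
  Physics: 1 records, 3.26 total gpa, 67.00 avg credits
  Psychology: 1 records, 2.48 total gpa, 55.00 avg credits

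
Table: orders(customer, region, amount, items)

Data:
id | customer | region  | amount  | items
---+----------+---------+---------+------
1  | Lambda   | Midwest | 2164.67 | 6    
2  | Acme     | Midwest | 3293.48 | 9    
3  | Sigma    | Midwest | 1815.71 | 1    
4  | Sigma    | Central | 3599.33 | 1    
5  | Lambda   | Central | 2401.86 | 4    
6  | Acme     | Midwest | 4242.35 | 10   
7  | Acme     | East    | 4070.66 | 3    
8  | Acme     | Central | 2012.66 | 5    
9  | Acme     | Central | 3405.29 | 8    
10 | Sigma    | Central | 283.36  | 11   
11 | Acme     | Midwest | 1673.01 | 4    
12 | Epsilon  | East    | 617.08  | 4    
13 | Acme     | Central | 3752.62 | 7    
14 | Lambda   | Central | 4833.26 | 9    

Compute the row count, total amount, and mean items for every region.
SELECT region,
       COUNT(*) as cnt,
       SUM(amount) as total_amount,
       AVG(items) as avg_items
FROM orders
GROUP BY region

Result:
  Central: 7 records, 20288.38 total amount, 6.43 avg items
  East: 2 records, 4687.74 total amount, 3.50 avg items
  Midwest: 5 records, 13189.22 total amount, 6.00 avg items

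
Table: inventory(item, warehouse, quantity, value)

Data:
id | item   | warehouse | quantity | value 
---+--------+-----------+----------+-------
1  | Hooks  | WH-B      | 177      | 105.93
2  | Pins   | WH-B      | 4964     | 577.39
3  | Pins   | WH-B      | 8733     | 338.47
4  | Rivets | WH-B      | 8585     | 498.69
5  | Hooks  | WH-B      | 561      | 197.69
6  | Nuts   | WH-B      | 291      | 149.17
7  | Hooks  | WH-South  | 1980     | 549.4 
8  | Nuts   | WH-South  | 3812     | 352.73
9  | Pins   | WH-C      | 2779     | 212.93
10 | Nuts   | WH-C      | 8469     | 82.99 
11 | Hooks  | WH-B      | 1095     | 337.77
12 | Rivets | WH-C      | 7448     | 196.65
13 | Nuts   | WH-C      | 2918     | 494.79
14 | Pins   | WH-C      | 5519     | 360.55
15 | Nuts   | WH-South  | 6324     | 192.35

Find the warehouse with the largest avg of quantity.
SELECT warehouse, AVG(quantity) as val
FROM inventory
GROUP BY warehouse
ORDER BY val DESC
LIMIT 1

Result: WH-C with avg(quantity) = 5426.60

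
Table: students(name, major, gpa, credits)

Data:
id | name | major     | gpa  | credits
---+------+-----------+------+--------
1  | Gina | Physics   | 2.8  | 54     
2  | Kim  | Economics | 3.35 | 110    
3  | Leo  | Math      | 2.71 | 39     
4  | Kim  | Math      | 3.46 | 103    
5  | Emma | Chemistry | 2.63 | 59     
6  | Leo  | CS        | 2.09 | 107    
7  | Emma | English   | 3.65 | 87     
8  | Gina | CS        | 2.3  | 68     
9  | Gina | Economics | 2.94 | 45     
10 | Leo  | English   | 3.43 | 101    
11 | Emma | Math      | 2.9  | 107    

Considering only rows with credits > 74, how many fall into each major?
SELECT major, COUNT(*)
FROM students
WHERE credits > 74
GROUP BY major

Note: WHERE filters rows before grouping.

Result:
  CS: 1
  Economics: 1
  English: 2
  Math: 2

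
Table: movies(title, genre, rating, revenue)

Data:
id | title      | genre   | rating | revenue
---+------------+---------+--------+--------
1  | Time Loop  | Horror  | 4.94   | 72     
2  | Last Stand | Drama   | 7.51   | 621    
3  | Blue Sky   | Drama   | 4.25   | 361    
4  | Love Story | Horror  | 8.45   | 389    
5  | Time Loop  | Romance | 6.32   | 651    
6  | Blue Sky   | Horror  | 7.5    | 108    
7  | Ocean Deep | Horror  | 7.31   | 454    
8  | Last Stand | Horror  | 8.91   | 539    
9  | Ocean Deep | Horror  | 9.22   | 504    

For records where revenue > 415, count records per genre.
SELECT genre, COUNT(*)
FROM movies
WHERE revenue > 415
GROUP BY genre

Note: WHERE filters rows before grouping.

Result:
  Drama: 1
  Horror: 3
  Romance: 1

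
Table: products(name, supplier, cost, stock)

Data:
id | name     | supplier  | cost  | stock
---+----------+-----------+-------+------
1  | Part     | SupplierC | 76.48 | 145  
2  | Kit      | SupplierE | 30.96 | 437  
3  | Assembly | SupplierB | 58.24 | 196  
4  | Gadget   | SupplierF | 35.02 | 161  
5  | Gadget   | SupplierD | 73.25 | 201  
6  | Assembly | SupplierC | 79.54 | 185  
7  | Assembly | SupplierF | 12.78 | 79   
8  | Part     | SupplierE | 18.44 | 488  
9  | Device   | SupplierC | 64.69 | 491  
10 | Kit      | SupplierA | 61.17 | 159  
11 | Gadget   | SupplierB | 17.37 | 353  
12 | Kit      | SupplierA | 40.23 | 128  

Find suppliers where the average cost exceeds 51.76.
SELECT supplier, AVG(cost)
FROM products
GROUP BY supplier
HAVING AVG(cost) > 51.76

Result:
  SupplierC: avg=73.57
  SupplierD: avg=73.25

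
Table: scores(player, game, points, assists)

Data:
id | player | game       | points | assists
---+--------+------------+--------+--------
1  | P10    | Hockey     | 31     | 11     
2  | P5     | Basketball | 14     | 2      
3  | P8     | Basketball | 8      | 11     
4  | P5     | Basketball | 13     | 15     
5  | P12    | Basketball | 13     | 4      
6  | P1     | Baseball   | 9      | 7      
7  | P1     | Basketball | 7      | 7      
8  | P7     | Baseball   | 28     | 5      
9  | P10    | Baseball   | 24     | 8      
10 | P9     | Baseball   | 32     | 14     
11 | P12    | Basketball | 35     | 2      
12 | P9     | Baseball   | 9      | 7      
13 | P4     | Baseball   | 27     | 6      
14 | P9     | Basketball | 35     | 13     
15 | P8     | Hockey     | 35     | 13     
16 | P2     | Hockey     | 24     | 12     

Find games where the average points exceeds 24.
SELECT game, AVG(points)
FROM scores
GROUP BY game
HAVING AVG(points) > 24

Result:
  Hockey: avg=30.00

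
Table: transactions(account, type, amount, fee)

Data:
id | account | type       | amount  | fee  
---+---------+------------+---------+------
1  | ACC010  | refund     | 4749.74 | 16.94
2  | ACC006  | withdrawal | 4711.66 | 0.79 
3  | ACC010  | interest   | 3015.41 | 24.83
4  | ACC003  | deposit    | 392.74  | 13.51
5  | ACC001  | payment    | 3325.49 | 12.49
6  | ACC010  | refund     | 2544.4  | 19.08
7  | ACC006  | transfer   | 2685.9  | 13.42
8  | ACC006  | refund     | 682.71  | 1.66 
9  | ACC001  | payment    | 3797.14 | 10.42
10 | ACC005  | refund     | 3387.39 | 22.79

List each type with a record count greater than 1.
SELECT type, COUNT(*) as cnt
FROM transactions
GROUP BY type
HAVING COUNT(*) > 1

Result:
  payment: 2
  refund: 4

Note: HAVING filters groups after aggregation, WHERE filters rows before.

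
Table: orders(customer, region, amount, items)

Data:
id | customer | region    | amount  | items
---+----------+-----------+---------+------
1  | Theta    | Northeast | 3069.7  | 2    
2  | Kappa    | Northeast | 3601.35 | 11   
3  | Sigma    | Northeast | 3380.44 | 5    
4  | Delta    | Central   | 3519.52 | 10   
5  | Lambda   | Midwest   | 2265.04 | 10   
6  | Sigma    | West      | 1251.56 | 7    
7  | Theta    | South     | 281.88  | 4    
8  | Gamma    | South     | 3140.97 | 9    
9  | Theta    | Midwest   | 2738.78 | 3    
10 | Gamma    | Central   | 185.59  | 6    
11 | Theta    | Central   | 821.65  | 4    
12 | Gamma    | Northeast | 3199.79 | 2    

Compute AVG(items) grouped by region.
SELECT region, AVG(items) as result
FROM orders
GROUP BY region

Result:
  Central: 6.67
  Midwest: 6.50
  Northeast: 5.00
  South: 6.50
  West: 7.00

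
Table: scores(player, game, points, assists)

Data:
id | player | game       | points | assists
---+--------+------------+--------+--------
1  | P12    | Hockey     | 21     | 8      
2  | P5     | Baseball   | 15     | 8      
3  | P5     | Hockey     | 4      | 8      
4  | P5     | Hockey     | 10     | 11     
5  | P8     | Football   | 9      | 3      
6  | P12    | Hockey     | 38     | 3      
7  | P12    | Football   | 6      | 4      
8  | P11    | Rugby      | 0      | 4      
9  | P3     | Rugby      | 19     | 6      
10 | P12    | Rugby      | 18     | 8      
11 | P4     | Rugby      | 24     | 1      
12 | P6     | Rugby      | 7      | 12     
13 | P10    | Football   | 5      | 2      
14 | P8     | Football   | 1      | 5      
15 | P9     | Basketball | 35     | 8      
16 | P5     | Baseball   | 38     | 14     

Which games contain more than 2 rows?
SELECT game, COUNT(*) as cnt
FROM scores
GROUP BY game
HAVING COUNT(*) > 2

Result:
  Football: 4
  Hockey: 4
  Rugby: 5

Note: HAVING filters groups after aggregation, WHERE filters rows before.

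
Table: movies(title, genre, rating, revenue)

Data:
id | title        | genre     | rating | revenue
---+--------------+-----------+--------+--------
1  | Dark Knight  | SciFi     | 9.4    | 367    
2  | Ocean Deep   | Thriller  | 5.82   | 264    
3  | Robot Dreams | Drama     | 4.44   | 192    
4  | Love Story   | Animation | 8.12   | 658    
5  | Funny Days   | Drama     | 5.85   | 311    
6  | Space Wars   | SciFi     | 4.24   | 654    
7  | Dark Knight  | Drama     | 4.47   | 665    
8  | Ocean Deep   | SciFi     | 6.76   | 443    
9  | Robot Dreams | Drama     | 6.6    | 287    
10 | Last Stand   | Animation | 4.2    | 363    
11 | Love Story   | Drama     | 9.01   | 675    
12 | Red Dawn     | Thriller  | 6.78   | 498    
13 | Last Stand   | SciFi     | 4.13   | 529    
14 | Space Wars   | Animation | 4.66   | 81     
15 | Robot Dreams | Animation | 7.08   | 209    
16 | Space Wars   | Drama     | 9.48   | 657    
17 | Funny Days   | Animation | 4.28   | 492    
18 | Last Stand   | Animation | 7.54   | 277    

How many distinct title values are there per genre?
SELECT genre, COUNT(DISTINCT title)
FROM movies
GROUP BY genre

Result:
  Animation: 5 distinct
  Drama: 5 distinct
  SciFi: 4 distinct
  Thriller: 2 distinct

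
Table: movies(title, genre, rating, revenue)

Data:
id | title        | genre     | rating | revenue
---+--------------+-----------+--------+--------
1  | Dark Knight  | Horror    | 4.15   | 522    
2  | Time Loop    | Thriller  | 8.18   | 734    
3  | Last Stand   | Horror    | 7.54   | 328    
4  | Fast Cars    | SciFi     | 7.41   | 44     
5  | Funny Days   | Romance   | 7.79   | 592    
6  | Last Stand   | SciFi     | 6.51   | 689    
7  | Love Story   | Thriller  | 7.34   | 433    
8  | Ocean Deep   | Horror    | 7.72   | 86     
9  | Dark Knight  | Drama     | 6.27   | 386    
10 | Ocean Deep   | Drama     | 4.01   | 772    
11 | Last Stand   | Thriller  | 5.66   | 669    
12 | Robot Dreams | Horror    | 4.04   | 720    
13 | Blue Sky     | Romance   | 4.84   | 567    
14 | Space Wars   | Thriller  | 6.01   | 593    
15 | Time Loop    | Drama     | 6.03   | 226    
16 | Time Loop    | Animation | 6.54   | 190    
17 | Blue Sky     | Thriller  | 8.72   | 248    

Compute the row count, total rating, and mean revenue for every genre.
SELECT genre,
       COUNT(*) as cnt,
       SUM(rating) as total_rating,
       AVG(revenue) as avg_revenue
FROM movies
GROUP BY genre

Result:
  Animation: 1 records, 6.54 total rating, 190.00 avg revenue
  Drama: 3 records, 16.31 total rating, 461.33 avg revenue
  Horror: 4 records, 23.45 total rating, 414.00 avg revenue
  Romance: 2 records, 12.63 total rating, 579.50 avg revenue
  SciFi: 2 records, 13.92 total rating, 366.50 avg revenue
  Thriller: 5 records, 35.91 total rating, 535.40 avg revenue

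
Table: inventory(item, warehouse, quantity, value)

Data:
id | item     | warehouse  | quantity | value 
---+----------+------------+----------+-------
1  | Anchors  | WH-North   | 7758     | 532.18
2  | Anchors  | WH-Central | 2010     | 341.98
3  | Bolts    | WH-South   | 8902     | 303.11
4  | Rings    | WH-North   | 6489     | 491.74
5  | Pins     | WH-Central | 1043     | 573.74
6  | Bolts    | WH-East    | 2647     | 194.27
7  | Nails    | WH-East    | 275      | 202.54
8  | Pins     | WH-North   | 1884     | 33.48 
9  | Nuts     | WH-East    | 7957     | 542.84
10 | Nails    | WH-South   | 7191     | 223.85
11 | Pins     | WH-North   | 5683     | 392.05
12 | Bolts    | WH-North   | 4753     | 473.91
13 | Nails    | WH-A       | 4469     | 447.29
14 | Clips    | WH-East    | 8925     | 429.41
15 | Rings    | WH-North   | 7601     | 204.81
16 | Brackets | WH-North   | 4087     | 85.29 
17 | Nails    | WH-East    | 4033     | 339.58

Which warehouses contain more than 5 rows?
SELECT warehouse, COUNT(*) as cnt
FROM inventory
GROUP BY warehouse
HAVING COUNT(*) > 5

Result:
  WH-North: 7

Note: HAVING filters groups after aggregation, WHERE filters rows before.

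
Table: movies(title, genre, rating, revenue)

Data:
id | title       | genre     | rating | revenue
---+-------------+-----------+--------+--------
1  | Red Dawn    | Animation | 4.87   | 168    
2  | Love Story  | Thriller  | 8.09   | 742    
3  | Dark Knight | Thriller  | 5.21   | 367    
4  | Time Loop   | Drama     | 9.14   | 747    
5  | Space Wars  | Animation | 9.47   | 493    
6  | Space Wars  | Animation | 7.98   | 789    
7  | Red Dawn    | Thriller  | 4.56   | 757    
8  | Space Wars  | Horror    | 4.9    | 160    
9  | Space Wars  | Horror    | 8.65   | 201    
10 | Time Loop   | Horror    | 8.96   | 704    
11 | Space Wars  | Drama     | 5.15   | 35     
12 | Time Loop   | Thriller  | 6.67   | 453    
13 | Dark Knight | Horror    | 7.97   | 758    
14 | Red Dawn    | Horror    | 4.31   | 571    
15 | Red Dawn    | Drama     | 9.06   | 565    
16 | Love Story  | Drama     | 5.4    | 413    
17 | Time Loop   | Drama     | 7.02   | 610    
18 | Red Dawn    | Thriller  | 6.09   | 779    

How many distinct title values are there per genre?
SELECT genre, COUNT(DISTINCT title)
FROM movies
GROUP BY genre

Result:
  Animation: 2 distinct
  Drama: 4 distinct
  Horror: 4 distinct
  Thriller: 4 distinct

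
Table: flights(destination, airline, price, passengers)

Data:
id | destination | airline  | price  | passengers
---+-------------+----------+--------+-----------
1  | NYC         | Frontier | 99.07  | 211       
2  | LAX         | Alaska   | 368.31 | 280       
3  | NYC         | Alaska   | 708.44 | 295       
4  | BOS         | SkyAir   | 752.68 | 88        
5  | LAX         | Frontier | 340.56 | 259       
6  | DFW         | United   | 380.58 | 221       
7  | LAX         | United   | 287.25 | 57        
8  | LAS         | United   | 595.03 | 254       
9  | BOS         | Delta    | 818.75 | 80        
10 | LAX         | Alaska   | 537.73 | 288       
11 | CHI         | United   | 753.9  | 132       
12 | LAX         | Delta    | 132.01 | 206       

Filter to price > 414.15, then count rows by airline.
SELECT airline, COUNT(*)
FROM flights
WHERE price > 414.15
GROUP BY airline

Note: WHERE filters rows before grouping.

Result:
  Alaska: 2
  Delta: 1
  SkyAir: 1
  United: 2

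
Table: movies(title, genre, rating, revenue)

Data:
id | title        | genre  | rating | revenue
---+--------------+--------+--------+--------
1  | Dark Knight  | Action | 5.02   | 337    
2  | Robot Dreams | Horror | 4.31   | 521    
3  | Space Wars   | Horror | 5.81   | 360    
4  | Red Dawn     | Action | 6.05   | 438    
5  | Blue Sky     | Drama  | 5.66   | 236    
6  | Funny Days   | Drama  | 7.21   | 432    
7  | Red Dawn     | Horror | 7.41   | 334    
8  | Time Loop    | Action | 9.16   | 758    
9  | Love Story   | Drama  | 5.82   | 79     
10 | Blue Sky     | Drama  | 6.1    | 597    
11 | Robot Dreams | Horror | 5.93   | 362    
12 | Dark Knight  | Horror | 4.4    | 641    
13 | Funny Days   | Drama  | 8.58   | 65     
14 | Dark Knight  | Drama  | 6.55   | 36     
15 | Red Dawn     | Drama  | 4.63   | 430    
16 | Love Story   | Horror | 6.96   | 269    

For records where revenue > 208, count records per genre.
SELECT genre, COUNT(*)
FROM movies
WHERE revenue > 208
GROUP BY genre

Note: WHERE filters rows before grouping.

Result:
  Action: 3
  Drama: 4
  Horror: 6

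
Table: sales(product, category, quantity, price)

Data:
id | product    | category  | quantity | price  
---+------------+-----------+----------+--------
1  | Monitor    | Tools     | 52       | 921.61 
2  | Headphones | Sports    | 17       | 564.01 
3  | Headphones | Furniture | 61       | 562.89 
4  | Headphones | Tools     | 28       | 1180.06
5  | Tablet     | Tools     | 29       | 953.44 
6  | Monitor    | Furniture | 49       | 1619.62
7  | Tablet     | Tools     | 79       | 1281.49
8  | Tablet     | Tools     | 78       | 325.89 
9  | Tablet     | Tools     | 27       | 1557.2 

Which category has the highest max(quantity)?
SELECT category, MAX(quantity) as val
FROM sales
GROUP BY category
ORDER BY val DESC
LIMIT 1

Result: Tools with max(quantity) = 79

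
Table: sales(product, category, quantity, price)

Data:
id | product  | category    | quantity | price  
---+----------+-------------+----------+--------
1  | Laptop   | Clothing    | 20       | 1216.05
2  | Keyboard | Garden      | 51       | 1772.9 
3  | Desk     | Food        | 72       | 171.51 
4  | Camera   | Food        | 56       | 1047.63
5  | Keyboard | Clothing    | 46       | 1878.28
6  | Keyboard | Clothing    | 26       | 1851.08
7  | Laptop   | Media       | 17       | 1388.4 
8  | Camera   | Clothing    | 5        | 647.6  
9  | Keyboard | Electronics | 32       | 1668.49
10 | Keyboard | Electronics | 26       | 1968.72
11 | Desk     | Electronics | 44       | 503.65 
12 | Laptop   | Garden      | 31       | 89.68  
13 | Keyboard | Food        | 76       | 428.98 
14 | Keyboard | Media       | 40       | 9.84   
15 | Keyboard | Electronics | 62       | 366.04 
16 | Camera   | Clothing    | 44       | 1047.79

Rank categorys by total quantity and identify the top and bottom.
SELECT category, SUM(quantity)
FROM sales
GROUP BY category
ORDER BY SUM(quantity)

All groups:
  Media: 57
  Garden: 82
  Clothing: 141
  Electronics: 164
  Food: 204

Highest: Food (204)
Lowest: Media (57)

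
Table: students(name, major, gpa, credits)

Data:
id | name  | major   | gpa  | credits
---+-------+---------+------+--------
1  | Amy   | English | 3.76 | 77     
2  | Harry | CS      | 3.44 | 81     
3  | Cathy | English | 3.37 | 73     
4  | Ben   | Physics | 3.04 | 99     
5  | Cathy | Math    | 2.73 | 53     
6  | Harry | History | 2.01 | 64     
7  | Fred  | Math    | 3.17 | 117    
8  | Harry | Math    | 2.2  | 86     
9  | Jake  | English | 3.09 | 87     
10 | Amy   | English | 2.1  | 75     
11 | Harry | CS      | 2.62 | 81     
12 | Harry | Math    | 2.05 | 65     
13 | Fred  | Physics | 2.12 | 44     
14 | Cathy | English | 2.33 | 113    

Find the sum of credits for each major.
SELECT major, SUM(credits) as result
FROM students
GROUP BY major

Result:
  CS: 162
  English: 425
  History: 64
  Math: 321
  Physics: 143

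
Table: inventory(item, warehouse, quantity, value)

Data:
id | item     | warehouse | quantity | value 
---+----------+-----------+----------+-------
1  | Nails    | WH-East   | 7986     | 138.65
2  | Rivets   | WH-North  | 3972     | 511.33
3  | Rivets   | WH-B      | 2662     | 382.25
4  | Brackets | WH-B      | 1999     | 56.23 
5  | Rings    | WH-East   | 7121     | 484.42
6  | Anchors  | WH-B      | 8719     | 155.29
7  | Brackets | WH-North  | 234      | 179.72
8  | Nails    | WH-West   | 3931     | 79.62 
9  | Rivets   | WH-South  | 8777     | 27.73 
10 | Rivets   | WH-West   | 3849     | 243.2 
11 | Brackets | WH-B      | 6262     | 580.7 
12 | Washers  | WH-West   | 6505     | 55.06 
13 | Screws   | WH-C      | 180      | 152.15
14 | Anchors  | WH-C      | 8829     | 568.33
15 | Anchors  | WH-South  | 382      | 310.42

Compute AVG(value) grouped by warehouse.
SELECT warehouse, AVG(value) as result
FROM inventory
GROUP BY warehouse

Result:
  WH-B: 293.62
  WH-C: 360.24
  WH-East: 311.54
  WH-North: 345.53
  WH-South: 169.08
  WH-West: 125.96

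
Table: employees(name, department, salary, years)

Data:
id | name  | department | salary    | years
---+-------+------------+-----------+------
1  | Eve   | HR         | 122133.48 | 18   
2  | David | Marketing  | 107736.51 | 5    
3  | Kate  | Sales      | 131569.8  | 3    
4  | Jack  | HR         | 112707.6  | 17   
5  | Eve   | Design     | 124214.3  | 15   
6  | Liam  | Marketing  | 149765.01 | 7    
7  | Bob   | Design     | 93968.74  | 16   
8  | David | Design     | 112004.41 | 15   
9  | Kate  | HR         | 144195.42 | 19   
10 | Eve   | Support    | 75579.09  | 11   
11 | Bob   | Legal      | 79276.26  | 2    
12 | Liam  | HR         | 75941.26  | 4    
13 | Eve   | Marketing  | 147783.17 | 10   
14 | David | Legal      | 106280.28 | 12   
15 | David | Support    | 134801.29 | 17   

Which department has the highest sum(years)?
SELECT department, SUM(years) as val
FROM employees
GROUP BY department
ORDER BY val DESC
LIMIT 1

Result: HR with sum(years) = 58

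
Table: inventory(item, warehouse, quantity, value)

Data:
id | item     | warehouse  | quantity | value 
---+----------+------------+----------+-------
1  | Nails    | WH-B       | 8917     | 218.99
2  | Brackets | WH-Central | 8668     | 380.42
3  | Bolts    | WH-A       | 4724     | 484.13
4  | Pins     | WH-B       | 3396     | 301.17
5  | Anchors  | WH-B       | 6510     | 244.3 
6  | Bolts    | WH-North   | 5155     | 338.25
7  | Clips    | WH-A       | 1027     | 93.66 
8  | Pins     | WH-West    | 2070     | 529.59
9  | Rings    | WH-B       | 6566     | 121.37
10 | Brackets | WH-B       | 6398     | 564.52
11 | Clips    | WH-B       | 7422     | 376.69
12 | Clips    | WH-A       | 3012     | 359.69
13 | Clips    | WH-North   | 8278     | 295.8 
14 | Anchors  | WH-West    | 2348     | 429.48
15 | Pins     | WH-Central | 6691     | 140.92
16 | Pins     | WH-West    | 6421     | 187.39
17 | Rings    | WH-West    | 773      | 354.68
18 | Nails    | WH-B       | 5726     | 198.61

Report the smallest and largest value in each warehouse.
SELECT warehouse, MIN(value), MAX(value)
FROM inventory
GROUP BY warehouse

Result:
  WH-A: min=93.66, max=484.13
  WH-B: min=121.37, max=564.52
  WH-Central: min=140.92, max=380.42
  WH-North: min=295.80, max=338.25
  WH-West: min=187.39, max=529.59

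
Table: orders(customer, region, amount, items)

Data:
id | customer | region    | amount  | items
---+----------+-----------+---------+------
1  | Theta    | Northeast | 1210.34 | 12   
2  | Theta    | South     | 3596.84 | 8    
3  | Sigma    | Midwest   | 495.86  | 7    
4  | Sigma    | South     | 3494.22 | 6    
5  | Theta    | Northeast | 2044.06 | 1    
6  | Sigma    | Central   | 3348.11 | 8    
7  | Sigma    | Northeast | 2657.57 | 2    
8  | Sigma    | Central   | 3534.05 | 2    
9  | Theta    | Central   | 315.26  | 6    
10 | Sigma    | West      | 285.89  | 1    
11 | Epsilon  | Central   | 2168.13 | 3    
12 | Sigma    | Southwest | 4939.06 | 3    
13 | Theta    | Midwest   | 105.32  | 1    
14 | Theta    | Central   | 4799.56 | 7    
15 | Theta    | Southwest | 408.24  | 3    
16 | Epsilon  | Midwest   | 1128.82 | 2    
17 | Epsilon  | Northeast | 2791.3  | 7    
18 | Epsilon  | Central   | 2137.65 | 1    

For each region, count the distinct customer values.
SELECT region, COUNT(DISTINCT customer)
FROM orders
GROUP BY region

Result:
  Central: 3 distinct
  Midwest: 3 distinct
  Northeast: 3 distinct
  South: 2 distinct
  Southwest: 2 distinct
  West: 1 distinct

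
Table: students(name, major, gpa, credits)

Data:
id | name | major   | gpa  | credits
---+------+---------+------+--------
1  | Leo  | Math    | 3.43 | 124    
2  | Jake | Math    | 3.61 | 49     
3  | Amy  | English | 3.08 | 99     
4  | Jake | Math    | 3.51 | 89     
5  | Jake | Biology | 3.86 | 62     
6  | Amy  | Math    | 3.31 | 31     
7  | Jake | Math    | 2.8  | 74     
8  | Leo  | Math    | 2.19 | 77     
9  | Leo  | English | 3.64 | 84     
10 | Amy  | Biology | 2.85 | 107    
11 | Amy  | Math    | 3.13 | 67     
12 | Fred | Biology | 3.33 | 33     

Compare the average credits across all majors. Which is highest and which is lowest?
SELECT major, AVG(credits)
FROM students
GROUP BY major
ORDER BY AVG(credits)

All groups:
  Biology: 67.33
  Math: 73.00
  English: 91.50

Highest: English (91.50)
Lowest: Biology (67.33)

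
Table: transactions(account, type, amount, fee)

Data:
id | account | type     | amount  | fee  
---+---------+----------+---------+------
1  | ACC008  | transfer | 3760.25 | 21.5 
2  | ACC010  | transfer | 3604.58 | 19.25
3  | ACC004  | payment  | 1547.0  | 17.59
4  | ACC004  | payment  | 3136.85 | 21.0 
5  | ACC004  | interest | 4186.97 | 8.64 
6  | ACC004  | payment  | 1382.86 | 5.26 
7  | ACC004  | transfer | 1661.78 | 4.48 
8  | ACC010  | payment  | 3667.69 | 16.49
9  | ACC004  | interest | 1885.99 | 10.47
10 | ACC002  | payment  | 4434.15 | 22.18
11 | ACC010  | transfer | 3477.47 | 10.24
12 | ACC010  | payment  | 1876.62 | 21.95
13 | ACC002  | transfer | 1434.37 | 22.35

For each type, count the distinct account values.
SELECT type, COUNT(DISTINCT account)
FROM transactions
GROUP BY type

Result:
  interest: 1 distinct
  payment: 3 distinct
  transfer: 4 distinct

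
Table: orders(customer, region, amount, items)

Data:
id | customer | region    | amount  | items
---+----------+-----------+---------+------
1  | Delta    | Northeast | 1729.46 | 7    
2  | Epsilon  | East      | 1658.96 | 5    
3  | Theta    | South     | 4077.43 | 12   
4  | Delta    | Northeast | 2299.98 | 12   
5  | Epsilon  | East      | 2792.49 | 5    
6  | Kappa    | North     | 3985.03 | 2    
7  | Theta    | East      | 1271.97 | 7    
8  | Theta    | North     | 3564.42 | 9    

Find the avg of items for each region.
SELECT region, AVG(items) as result
FROM orders
GROUP BY region

Result:
  East: 5.67
  North: 5.50
  Northeast: 9.50
  South: 12.00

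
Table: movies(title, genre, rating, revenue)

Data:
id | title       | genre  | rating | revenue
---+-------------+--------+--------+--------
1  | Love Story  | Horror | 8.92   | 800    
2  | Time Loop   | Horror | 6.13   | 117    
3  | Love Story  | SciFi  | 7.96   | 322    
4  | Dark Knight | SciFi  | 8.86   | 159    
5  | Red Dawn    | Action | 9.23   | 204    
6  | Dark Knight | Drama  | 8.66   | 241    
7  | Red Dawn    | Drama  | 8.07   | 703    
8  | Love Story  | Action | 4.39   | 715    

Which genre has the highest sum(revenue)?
SELECT genre, SUM(revenue) as val
FROM movies
GROUP BY genre
ORDER BY val DESC
LIMIT 1

Result: Drama with sum(revenue) = 944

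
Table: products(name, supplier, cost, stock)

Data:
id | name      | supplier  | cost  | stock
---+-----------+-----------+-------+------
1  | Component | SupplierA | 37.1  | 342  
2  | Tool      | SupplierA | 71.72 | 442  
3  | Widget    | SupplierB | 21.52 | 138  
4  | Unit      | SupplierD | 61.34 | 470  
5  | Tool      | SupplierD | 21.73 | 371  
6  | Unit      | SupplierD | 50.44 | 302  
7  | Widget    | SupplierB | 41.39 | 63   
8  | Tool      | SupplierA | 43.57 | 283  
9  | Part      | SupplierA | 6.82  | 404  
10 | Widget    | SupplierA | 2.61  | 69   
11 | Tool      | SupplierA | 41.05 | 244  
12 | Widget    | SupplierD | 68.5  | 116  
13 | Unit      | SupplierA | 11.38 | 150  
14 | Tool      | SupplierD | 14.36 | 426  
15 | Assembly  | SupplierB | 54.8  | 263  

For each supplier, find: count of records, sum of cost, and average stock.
SELECT supplier,
       COUNT(*) as cnt,
       SUM(cost) as total_cost,
       AVG(stock) as avg_stock
FROM products
GROUP BY supplier

Result:
  SupplierA: 7 records, 214.25 total cost, 276.29 avg stock
  SupplierB: 3 records, 117.71 total cost, 154.67 avg stock
  SupplierD: 5 records, 216.37 total cost, 337.00 avg stock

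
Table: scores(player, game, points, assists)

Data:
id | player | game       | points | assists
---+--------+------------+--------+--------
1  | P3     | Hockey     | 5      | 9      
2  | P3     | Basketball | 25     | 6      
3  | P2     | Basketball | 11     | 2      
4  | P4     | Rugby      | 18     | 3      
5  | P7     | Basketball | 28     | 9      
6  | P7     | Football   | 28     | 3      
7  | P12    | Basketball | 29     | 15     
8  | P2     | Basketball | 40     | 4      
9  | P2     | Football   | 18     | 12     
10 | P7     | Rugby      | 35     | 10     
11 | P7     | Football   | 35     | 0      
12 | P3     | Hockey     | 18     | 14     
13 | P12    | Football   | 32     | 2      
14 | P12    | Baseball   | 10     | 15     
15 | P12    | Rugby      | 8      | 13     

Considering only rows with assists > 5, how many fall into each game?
SELECT game, COUNT(*)
FROM scores
WHERE assists > 5
GROUP BY game

Note: WHERE filters rows before grouping.

Result:
  Baseball: 1
  Basketball: 3
  Football: 1
  Hockey: 2
  Rugby: 2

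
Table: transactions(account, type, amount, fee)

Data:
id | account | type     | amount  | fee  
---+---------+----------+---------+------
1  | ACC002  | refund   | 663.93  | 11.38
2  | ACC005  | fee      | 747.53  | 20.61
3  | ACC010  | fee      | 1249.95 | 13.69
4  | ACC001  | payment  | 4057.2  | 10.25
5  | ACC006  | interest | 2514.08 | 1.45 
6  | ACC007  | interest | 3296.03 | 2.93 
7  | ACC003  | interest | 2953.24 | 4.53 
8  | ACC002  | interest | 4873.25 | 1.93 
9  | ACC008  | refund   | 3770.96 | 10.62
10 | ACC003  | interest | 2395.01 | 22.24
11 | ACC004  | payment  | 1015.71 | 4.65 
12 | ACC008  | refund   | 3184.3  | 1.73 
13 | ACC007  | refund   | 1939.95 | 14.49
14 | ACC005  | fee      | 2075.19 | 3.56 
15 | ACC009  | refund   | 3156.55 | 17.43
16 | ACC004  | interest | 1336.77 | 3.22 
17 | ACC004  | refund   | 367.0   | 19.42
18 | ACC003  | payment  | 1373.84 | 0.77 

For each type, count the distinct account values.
SELECT type, COUNT(DISTINCT account)
FROM transactions
GROUP BY type

Result:
  fee: 2 distinct
  interest: 5 distinct
  payment: 3 distinct
  refund: 5 distinct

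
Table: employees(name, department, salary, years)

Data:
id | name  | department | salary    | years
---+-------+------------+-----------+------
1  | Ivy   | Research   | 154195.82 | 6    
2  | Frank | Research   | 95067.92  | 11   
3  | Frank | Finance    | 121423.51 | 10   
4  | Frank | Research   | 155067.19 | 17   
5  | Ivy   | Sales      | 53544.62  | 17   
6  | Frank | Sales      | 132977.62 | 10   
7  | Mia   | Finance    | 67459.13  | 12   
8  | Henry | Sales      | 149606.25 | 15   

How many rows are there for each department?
SELECT department, COUNT(*) as count
FROM employees
GROUP BY department

Result:
  Finance: 2
  Research: 3
  Sales: 3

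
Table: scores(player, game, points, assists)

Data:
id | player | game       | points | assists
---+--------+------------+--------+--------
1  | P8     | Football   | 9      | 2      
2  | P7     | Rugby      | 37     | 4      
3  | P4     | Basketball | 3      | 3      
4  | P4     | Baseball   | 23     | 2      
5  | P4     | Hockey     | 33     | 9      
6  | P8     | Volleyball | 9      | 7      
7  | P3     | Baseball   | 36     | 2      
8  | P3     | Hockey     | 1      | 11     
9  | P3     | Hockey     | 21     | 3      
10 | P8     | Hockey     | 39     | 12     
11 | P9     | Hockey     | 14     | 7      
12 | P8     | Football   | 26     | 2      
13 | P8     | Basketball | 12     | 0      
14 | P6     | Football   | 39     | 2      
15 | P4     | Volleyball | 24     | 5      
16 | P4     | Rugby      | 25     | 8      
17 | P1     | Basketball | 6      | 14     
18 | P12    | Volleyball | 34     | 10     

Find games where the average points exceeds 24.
SELECT game, AVG(points)
FROM scores
GROUP BY game
HAVING AVG(points) > 24

Result:
  Baseball: avg=29.50
  Football: avg=24.67
  Rugby: avg=31.00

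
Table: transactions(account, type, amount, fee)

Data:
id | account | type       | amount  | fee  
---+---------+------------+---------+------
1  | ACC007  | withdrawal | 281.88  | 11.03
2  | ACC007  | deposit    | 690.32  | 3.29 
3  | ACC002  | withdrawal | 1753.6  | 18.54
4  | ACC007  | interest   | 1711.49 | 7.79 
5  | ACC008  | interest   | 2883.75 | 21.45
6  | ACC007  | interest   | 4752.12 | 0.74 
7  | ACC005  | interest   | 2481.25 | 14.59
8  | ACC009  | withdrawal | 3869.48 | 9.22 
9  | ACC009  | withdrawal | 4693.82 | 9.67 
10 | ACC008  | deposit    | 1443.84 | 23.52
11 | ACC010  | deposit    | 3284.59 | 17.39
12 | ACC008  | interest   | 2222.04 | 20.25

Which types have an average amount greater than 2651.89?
SELECT type, AVG(amount)
FROM transactions
GROUP BY type
HAVING AVG(amount) > 2651.89

Result:
  interest: avg=2810.13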